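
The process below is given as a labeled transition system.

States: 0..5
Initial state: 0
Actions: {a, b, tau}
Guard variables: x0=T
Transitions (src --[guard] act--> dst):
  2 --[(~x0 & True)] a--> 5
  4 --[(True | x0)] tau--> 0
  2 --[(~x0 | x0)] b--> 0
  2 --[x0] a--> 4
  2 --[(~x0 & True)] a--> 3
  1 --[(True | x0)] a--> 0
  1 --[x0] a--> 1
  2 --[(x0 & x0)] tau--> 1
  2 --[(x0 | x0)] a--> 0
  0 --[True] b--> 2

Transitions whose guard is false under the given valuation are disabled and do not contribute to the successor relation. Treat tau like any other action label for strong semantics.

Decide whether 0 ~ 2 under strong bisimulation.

Refine partition for ~:
  π0 = {{0,1,2,3,4,5}}
  π1 = {{0},{1},{2},{3,5},{4}}
stable after 2 split(s): 5 block(s)
class of 0: {0}; class of 2: {2}

Answer: NOT BISIMILAR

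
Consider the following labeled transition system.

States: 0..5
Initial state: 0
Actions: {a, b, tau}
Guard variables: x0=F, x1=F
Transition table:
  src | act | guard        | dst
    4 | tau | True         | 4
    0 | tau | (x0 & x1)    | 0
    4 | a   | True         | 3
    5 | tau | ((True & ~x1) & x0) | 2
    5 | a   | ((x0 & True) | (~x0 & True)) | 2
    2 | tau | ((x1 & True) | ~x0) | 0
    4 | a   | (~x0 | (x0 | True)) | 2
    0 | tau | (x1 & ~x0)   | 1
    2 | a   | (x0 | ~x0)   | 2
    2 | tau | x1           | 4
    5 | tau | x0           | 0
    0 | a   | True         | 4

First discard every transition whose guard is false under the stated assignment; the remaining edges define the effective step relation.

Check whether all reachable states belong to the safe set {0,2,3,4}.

Allowed set {0,2,3,4}
Reach set: {0,2,3,4}
  0: ✓
  2: ✓
  3: ✓
  4: ✓

Answer: INVARIANT HOLDS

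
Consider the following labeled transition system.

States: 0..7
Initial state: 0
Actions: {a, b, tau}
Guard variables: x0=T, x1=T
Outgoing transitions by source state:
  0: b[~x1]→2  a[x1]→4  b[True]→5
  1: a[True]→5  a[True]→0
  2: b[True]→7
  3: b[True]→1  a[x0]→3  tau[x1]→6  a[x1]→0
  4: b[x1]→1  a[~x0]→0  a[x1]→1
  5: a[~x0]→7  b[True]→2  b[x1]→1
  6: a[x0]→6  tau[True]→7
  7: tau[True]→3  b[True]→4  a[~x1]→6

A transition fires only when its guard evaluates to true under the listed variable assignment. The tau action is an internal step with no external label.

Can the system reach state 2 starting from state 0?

Answer: REACHABLE

Analysis:
Guard filter leaves 17 enabled edge(s).
L0 = {0}
L1 = {4,5}  cumulative {0,4,5}
L2 = {1,2}  cumulative {0,1,2,4,5}
L3 = {7}  cumulative {0,1,2,4,5,7}
L4 = {3}  cumulative {0,1,2,3,4,5,7}
L5 = {6}  cumulative {0,1,2,3,4,5,6,7}
R = {0,1,2,3,4,5,6,7}
witness 2: b·b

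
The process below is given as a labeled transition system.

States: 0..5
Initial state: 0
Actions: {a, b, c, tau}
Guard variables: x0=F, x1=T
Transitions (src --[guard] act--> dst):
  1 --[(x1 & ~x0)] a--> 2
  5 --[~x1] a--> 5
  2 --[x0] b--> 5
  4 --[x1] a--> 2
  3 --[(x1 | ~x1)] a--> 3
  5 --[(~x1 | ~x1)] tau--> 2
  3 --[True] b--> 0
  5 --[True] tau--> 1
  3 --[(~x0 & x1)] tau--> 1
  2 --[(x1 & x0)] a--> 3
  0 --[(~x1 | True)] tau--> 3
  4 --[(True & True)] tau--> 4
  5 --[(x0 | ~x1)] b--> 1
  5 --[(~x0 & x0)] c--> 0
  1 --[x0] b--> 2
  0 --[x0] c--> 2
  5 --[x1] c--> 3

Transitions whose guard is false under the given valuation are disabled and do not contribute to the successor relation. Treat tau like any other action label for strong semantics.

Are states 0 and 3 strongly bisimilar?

Answer: NOT BISIMILAR

Trace:
Refine partition for ~:
  π0 = {{0,1,2,3,4,5}}
  π1 = {{0},{1},{2},{3},{4},{5}}
Fixed point at round 2; 6 class(es).
class of 0: {0}; class of 3: {3}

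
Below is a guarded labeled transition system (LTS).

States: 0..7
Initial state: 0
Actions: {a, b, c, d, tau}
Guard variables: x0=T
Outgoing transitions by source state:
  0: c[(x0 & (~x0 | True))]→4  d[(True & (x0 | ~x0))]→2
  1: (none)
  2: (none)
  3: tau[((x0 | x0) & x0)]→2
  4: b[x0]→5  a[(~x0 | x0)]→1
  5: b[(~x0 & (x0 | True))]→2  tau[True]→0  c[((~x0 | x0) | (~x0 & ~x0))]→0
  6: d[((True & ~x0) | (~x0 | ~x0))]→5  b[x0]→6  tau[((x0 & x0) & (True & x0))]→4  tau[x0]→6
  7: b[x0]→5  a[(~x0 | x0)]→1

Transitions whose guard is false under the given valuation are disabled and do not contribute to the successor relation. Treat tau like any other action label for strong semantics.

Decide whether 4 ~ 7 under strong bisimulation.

Bisimulation quotient by refinement:
  P[0] = {{0,1,2,3,4,5,6,7}}
  P[1] = {{0},{1,2},{3},{4,7},{5},{6}}
stable after 2 split(s): 6 block(s)
class of 4: {4,7}; class of 7: {4,7}

Answer: BISIMILAR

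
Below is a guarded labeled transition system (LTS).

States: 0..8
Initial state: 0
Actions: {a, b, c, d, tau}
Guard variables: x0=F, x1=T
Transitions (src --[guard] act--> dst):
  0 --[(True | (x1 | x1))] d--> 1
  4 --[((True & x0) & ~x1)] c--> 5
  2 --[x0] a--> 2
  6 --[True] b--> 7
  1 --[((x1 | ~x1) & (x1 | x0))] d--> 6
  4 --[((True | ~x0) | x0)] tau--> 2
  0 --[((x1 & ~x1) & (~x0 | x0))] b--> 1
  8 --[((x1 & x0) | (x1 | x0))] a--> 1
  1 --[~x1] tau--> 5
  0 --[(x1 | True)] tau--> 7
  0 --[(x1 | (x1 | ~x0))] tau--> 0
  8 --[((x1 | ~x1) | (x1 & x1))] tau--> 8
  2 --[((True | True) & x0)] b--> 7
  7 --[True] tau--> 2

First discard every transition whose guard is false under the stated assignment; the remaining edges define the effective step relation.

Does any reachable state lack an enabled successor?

R = {0,1,2,6,7}
  0: d→1  tau→0  tau→7  [deg 3]
  1: d→6  [deg 1]
  2: ∅  [no exit]
  6: b→7  [deg 1]
  7: tau→2  [deg 1]
Path to 2: tau·tau

Answer: DEADLOCK at state 2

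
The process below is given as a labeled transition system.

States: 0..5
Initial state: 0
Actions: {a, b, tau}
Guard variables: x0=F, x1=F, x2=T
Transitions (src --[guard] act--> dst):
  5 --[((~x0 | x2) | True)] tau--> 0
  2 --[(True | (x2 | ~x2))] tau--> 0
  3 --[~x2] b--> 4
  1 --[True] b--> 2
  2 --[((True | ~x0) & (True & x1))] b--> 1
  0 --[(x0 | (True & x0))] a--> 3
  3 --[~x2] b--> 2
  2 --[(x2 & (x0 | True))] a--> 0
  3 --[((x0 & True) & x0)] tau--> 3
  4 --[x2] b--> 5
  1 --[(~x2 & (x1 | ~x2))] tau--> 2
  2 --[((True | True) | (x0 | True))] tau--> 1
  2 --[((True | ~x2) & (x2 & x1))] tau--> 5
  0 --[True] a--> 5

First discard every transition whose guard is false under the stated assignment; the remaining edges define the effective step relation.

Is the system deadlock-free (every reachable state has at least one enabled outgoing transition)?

R = {0,5}
  0: a→5  [deg 1]
  5: tau→0  [deg 1]

Answer: DEADLOCK-FREE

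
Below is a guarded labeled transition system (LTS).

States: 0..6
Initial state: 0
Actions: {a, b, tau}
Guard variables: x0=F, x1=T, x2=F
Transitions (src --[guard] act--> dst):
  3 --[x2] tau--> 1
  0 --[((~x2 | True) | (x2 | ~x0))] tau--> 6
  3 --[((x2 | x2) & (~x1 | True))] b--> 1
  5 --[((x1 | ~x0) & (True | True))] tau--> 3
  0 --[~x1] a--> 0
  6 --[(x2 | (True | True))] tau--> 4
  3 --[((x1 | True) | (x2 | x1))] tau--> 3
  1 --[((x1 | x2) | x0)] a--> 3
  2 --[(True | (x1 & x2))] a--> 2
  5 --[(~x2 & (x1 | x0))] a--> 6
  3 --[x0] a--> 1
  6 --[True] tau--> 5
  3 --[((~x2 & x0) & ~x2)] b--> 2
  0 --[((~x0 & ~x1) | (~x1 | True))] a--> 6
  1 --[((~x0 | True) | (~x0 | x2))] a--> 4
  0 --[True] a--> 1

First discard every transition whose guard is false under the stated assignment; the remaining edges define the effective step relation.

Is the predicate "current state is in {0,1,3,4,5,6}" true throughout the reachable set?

Answer: INVARIANT HOLDS

Trace:
Inv-set: {0,1,3,4,5,6}
Reachable = {0,1,3,4,5,6}
  0: ok
  1: ok
  3: ok
  4: ok
  5: ok
  6: ok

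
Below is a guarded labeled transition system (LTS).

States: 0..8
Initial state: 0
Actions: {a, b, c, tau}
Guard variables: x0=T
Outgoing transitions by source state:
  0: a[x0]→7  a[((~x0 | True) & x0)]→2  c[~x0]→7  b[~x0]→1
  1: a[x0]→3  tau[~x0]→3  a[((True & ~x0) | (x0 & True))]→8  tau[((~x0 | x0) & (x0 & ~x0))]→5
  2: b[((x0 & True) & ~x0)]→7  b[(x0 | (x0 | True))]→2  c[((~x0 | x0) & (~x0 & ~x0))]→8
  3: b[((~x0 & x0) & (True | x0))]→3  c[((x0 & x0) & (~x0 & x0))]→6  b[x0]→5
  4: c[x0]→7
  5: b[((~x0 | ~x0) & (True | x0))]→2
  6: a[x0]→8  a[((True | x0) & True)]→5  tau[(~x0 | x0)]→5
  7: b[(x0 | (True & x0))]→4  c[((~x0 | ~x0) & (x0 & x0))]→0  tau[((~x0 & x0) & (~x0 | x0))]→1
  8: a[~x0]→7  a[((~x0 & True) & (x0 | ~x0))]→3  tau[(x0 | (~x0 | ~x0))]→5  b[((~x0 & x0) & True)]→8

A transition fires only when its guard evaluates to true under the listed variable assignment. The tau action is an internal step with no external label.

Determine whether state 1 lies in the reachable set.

Answer: UNREACHABLE

Analysis:
12 transition(s) survive guard evaluation.
Layer 0: {0}
Layer 1: {2,7}  total {0,2,7}
Layer 2: {4}  total {0,2,4,7}
Reach set: {0,2,4,7}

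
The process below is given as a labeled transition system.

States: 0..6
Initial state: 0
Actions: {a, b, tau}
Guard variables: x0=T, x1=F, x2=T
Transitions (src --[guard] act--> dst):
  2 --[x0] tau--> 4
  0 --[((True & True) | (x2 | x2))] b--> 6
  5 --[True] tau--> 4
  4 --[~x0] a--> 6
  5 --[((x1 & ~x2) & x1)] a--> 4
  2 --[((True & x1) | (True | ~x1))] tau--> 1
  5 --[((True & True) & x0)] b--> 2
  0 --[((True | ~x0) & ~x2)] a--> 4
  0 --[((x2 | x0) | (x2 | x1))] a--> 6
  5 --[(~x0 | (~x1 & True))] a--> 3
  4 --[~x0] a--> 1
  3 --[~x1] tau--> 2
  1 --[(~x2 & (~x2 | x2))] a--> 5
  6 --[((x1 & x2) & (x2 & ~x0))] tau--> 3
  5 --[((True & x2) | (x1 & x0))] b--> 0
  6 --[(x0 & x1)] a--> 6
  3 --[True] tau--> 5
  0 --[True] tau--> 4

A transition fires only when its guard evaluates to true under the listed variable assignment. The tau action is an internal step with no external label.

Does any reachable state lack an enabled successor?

Answer: DEADLOCK at state 4

Working:
Reach set: {0,4,6}
  0: a→6  b→6  tau→4  [3 exit(s)]
  4: ∅  [no exit]
  6: ∅  [no exit]
trace reaching 4: tau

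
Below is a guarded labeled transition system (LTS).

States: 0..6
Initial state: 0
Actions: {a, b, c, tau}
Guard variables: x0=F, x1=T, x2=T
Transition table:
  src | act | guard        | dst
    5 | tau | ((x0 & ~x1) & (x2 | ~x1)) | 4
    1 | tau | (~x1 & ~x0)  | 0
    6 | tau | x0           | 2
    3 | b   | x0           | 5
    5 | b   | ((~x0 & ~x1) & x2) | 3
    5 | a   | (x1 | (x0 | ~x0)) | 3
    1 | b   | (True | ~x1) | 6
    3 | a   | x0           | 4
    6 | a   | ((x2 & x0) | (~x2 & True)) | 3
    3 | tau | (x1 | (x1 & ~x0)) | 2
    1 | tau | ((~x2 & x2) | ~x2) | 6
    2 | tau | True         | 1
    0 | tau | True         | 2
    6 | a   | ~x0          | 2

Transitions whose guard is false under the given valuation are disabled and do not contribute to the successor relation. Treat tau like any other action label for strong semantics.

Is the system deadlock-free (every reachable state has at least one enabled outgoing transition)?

Reachable = {0,1,2,6}
  0: tau→2  [1 out]
  1: b→6  [1 out]
  2: tau→1  [1 out]
  6: a→2  [1 out]

Answer: DEADLOCK-FREE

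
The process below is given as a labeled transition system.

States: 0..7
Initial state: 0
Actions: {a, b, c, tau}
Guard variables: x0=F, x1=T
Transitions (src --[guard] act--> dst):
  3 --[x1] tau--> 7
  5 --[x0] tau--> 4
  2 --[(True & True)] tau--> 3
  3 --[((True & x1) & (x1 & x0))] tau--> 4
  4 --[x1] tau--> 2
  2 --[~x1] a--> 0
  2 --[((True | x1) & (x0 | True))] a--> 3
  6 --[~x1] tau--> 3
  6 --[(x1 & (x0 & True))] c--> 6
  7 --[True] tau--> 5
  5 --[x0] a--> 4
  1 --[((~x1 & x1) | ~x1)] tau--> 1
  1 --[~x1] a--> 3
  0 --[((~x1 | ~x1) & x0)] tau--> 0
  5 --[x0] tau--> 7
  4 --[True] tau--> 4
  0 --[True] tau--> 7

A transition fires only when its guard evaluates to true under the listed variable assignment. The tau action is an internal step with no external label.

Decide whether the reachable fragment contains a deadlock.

Answer: DEADLOCK at state 5

Trace:
R = {0,5,7}
  0: tau→7  [deg 1]
  5: ∅  [STUCK]
  7: tau→5  [deg 1]
trace reaching 5: tau·tau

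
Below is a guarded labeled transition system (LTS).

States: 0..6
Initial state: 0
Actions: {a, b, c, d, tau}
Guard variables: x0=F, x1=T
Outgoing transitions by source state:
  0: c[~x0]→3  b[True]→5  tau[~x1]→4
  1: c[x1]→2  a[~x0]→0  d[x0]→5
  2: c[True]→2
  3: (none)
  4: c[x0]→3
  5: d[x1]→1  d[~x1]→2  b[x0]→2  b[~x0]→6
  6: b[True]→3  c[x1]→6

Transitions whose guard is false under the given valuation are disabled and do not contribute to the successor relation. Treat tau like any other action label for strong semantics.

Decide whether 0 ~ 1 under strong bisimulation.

Compute ~ classes (split until stable):
  P[0] = {{0,1,2,3,4,5,6}}
  P[1] = {{0,6},{1},{2},{3,4},{5}}
  P[2] = {{0},{1},{2},{3,4},{5},{6}}
stable after 3 split(s): 6 block(s)
[0]={0}  [1]={1}

Answer: NOT BISIMILAR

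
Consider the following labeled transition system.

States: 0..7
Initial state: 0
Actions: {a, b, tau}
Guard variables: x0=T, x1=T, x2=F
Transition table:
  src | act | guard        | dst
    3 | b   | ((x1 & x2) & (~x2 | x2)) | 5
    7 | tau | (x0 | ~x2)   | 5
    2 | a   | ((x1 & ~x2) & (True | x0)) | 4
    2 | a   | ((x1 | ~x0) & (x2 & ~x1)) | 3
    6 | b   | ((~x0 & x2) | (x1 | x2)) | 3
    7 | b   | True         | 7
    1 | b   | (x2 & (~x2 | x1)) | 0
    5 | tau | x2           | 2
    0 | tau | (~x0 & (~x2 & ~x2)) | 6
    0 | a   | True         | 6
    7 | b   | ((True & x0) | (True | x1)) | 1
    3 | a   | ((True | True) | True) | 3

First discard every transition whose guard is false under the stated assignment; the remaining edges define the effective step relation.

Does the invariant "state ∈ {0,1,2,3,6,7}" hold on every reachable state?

Allowed set {0,1,2,3,6,7}
R = {0,3,6}
  0: ✓
  3: ✓
  6: ✓

Answer: INVARIANT HOLDS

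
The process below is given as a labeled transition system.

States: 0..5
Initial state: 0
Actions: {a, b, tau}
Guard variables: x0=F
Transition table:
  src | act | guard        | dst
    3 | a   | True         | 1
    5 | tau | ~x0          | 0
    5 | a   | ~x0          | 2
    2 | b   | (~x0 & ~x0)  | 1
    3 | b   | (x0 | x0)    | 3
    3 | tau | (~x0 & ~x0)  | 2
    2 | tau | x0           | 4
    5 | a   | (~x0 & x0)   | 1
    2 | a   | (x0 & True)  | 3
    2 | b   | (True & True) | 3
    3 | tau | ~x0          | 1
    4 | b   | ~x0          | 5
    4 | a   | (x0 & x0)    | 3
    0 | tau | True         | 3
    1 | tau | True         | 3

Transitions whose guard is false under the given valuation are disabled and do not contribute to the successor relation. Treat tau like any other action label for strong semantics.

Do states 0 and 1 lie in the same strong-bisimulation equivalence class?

Answer: BISIMILAR

Working:
Bisimulation quotient by refinement:
  π0 = {{0,1,2,3,4,5}}
  π1 = {{0,1},{2,4},{3,5}}
  π2 = {{0,1},{2},{3},{4},{5}}
Fixed point at round 3; 5 class(es).
[0]={0,1}  [1]={0,1}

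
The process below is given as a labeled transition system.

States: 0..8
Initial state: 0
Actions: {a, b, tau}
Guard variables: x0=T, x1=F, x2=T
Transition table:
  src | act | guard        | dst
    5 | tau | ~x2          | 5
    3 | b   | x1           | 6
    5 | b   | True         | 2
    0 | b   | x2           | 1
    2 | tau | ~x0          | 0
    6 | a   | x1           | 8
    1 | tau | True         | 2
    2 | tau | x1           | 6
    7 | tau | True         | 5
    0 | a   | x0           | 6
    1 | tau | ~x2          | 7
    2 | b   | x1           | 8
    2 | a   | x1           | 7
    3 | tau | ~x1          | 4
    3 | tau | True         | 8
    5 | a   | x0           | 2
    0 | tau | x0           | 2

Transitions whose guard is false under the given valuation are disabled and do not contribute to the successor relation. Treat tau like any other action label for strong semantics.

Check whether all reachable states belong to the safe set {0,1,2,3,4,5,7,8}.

Allowed set {0,1,2,3,4,5,7,8}
Reach set: {0,1,2,6}
  0: ✓
  1: ✓
  2: ✓
  6: outside
counterexample path to 6: a

Answer: INVARIANT VIOLATED at state 6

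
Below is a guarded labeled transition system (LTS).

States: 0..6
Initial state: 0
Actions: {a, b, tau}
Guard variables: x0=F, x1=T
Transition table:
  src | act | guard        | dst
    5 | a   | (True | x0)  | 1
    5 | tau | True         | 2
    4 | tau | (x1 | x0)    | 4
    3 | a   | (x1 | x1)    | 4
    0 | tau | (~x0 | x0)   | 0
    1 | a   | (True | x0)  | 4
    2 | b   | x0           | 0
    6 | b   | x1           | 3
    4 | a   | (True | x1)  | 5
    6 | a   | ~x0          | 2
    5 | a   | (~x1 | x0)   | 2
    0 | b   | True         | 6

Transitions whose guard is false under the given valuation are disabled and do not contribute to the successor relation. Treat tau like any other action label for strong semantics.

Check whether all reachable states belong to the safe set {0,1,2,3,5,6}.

Safe = {0,1,2,3,5,6}
Reachable = {0,1,2,3,4,5,6}
  0: ok
  1: ok
  2: ok
  3: ok
  4: VIOLATES
  5: ok
  6: ok
witness against invariant: b·b·a → 4

Answer: INVARIANT VIOLATED at state 4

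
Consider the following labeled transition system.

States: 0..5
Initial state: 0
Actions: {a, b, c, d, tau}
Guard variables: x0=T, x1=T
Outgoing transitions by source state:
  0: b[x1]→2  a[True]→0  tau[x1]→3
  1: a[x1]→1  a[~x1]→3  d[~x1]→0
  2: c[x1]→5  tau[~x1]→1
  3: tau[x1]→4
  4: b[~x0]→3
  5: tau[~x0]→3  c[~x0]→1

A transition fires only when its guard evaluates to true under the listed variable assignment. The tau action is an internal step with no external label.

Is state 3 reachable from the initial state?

Answer: REACHABLE

Working:
6 transition(s) survive guard evaluation.
Layer 0: {0}
Layer 1: {2,3}  total {0,2,3}
Layer 2: {4,5}  total {0,2,3,4,5}
Reachable = {0,2,3,4,5}
Path to 3: tau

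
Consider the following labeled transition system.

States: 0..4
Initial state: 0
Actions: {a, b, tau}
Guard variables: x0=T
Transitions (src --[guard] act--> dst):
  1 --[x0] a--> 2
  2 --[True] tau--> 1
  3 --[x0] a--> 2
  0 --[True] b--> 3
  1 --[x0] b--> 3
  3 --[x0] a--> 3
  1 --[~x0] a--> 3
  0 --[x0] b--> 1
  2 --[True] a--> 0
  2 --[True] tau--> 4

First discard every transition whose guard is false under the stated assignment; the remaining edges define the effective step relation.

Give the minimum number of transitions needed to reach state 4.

Layered search for 4:
  depth 0: {0}
  depth 1: {1,3}
  depth 2: {2}
  depth 3: {4}
depth(4)=3, e.g. b·a·tau

Answer: 3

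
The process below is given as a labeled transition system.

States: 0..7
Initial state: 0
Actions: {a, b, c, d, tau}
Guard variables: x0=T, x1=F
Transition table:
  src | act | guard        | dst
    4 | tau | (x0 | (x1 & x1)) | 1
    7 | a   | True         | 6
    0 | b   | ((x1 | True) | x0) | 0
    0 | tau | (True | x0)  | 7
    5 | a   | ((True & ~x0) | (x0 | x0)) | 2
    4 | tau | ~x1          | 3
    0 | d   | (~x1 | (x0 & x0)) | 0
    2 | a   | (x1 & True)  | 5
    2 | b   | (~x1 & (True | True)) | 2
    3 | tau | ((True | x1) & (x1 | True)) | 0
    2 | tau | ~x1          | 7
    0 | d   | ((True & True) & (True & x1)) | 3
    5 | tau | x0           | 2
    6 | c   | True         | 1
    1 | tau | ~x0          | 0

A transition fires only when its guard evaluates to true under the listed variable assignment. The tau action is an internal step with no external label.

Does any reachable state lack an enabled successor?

Reach set: {0,1,6,7}
  0: b→0  d→0  tau→7  [3 exit(s)]
  1: ∅  [no exit]
  6: c→1  [1 exit(s)]
  7: a→6  [1 exit(s)]
trace reaching 1: tau·a·c

Answer: DEADLOCK at state 1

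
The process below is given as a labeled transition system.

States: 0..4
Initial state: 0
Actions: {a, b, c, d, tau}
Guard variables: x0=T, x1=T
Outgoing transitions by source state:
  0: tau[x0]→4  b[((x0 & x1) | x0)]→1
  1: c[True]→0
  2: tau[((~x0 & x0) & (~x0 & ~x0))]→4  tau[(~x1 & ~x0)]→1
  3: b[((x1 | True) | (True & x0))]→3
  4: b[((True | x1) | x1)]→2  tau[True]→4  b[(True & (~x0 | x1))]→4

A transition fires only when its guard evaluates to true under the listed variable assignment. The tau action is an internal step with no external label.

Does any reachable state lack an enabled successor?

Reach set: {0,1,2,4}
  0: b→1  tau→4  [deg 2]
  1: c→0  [deg 1]
  2: ∅  [STUCK]
  4: b→2  b→4  tau→4  [deg 3]
witness 2: tau·b

Answer: DEADLOCK at state 2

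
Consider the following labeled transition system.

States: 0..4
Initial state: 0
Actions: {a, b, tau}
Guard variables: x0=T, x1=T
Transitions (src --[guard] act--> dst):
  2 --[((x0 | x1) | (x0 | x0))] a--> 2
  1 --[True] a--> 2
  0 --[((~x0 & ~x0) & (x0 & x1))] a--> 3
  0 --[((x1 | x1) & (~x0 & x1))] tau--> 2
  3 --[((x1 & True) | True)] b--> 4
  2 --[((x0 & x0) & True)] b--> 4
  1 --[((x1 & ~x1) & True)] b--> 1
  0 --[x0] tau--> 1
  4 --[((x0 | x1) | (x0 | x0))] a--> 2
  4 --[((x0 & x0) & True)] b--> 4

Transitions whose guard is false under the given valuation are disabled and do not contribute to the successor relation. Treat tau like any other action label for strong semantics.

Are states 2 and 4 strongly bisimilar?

Refine partition for ~:
  P[0] = {{0,1,2,3,4}}
  P[1] = {{0},{1},{2,4},{3}}
4 equivalence class(es) (converged in 2)
[2]={2,4}  [4]={2,4}

Answer: BISIMILAR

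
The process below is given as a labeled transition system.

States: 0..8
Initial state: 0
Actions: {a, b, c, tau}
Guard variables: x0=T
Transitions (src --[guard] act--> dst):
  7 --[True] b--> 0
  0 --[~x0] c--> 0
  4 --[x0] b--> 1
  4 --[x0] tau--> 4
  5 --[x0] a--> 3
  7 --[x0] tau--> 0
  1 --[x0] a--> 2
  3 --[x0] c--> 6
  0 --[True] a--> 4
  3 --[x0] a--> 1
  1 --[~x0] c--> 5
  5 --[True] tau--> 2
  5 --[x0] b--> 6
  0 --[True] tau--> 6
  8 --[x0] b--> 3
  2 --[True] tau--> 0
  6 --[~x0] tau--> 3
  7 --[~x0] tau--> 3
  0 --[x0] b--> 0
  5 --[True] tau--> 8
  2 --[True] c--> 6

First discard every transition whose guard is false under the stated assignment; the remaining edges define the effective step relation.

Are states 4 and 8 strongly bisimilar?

Answer: NOT BISIMILAR

Trace:
Refine partition for ~:
  π0 = {{0,1,2,3,4,5,6,7,8}}
  π1 = {{0,5},{1},{2},{3},{4,7},{6},{8}}
  π2 = {{0},{1},{2},{3},{4},{5},{6},{7},{8}}
Fixed point at round 3; 9 class(es).
class of 4: {4}; class of 8: {8}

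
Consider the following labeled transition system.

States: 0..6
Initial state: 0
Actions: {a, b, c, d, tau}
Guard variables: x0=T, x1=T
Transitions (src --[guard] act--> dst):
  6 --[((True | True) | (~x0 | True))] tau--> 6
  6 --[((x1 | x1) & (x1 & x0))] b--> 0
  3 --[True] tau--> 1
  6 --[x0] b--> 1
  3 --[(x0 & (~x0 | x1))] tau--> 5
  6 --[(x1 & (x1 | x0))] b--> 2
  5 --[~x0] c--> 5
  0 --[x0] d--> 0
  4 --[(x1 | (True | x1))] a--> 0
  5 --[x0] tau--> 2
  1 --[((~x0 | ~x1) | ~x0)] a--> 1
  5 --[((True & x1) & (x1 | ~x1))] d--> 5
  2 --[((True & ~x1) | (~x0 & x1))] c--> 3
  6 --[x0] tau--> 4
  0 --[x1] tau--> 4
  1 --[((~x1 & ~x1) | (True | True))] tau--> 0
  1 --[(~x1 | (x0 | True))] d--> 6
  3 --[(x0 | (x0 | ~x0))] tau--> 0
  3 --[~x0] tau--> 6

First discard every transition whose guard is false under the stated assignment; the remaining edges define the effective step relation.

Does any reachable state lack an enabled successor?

Answer: DEADLOCK-FREE

Trace:
Reachable = {0,4}
  0: d→0  tau→4  [2 exit(s)]
  4: a→0  [1 exit(s)]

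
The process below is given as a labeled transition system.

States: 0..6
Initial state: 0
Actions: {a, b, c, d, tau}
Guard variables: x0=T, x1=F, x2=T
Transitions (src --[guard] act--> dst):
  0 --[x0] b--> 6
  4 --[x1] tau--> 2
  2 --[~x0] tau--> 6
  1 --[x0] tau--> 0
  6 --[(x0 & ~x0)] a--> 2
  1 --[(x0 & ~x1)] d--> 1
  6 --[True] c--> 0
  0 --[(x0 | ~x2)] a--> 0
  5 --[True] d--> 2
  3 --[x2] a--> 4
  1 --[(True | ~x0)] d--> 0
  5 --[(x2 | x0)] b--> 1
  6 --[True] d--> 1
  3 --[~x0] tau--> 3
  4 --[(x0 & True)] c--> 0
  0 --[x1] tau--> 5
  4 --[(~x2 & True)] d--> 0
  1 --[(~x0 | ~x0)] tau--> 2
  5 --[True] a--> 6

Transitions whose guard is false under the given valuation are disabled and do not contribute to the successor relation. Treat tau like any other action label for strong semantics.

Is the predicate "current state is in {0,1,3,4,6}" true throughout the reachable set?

Safe = {0,1,3,4,6}
R = {0,1,6}
  0: safe
  1: safe
  6: safe

Answer: INVARIANT HOLDS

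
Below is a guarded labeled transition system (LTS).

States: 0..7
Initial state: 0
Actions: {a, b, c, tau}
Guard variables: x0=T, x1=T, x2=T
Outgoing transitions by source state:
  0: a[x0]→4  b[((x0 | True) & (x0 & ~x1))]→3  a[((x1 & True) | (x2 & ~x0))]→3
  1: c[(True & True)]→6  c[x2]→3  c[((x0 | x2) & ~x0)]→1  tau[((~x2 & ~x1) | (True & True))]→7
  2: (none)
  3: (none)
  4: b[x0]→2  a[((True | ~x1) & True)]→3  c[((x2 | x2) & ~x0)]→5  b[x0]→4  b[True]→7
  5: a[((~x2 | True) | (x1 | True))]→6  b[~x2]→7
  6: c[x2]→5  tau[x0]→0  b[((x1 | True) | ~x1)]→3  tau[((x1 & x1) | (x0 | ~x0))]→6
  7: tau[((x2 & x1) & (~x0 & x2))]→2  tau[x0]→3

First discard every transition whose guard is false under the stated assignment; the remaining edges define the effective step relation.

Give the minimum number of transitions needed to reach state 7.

Layered search for 7:
  L0 = {0}
  L1 = {3,4}
  L2 = {2,7}
depth(7)=2, e.g. a·b

Answer: 2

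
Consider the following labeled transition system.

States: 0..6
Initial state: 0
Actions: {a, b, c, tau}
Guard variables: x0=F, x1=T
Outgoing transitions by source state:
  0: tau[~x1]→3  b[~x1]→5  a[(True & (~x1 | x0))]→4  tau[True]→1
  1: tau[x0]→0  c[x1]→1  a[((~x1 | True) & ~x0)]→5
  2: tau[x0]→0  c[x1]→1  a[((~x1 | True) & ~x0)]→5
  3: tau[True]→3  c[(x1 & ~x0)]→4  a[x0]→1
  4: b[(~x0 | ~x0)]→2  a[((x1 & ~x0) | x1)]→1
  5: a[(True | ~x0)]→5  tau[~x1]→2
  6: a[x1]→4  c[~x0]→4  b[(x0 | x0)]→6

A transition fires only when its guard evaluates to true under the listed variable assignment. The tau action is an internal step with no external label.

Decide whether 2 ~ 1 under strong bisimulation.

Answer: BISIMILAR

Analysis:
Bisimulation quotient by refinement:
  P[0] = {{0,1,2,3,4,5,6}}
  P[1] = {{0},{1,2,6},{3},{4},{5}}
  P[2] = {{0},{1,2},{3},{4},{5},{6}}
6 equivalence class(es) (converged in 3)
[2]={1,2}  [1]={1,2}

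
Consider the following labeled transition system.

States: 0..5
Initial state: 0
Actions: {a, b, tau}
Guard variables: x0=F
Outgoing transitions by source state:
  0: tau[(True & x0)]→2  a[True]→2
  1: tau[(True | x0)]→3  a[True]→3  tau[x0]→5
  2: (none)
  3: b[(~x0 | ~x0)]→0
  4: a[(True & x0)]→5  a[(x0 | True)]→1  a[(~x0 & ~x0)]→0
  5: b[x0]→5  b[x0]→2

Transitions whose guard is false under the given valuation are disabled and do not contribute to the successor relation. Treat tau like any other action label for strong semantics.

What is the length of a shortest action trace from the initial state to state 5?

Breadth-first toward 5:
  Layer 0: {0}
  Layer 1: {2}
5 never appears.

Answer: UNREACHABLE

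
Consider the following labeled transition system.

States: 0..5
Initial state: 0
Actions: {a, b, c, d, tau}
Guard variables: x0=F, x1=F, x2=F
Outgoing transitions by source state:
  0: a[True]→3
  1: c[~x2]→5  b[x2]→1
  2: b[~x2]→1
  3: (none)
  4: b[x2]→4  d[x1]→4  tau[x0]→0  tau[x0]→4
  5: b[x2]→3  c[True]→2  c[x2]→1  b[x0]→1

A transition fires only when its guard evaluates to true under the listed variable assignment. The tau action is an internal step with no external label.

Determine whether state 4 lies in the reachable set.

4 transition(s) survive guard evaluation.
depth 0: {0}
depth 1: {3}  cumulative {0,3}
Reachable = {0,3}

Answer: UNREACHABLE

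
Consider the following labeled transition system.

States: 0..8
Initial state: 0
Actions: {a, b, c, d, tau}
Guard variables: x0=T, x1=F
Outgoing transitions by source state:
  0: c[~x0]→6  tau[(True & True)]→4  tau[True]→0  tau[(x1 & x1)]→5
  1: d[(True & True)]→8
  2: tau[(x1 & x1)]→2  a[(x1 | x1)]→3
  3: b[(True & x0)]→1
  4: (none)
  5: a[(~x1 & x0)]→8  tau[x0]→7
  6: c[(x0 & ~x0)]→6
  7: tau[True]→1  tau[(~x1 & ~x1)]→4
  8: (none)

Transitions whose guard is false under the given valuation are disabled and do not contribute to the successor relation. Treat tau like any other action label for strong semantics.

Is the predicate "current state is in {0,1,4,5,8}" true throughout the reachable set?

Safe = {0,1,4,5,8}
Reach set: {0,4}
  0: ✓
  4: ✓

Answer: INVARIANT HOLDS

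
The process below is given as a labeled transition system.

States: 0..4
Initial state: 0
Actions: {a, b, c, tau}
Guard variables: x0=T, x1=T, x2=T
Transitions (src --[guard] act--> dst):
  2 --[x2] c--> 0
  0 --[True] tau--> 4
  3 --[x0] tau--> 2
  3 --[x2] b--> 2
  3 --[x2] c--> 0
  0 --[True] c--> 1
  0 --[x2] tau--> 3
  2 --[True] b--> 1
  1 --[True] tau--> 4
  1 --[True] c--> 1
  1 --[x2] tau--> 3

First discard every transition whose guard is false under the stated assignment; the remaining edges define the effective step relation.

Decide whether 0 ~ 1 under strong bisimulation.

Answer: BISIMILAR

Working:
Compute ~ classes (split until stable):
  π0 = {{0,1,2,3,4}}
  π1 = {{0,1},{2},{3},{4}}
stable after 2 split(s): 4 block(s)
class of 0: {0,1}; class of 1: {0,1}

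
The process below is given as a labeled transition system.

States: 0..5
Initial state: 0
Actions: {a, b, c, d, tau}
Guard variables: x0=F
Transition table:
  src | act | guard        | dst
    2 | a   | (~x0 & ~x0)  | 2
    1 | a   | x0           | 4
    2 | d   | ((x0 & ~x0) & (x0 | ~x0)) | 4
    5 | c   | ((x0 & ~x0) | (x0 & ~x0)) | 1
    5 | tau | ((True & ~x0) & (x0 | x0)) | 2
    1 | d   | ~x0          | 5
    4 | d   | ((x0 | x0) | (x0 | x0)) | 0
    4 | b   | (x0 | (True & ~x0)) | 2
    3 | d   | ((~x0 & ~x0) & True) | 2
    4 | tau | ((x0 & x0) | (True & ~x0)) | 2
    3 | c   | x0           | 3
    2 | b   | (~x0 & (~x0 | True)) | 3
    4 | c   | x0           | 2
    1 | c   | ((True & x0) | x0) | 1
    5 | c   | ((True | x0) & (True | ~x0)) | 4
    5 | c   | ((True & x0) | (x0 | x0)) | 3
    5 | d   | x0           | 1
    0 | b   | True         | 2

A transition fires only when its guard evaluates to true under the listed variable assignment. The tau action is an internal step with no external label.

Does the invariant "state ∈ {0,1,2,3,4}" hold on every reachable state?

Answer: INVARIANT HOLDS

Trace:
Safe = {0,1,2,3,4}
Reachable = {0,2,3}
  0: safe
  2: safe
  3: safe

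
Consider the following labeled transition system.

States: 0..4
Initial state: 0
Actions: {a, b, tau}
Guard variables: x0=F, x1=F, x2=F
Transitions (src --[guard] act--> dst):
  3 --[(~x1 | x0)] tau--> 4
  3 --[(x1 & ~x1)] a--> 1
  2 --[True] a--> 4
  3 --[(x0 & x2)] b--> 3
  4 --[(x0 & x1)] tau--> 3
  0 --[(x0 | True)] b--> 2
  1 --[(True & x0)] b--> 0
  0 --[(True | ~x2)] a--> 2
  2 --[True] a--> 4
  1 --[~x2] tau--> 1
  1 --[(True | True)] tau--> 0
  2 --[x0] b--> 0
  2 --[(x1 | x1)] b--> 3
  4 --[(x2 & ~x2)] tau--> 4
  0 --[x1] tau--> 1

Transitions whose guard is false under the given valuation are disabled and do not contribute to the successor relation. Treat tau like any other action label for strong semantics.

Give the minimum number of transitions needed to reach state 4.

Answer: 2

Trace:
Layered search for 4:
  L0 = {0}
  L1 = {2}
  L2 = {4}
first hit 4 at d=2 via a·a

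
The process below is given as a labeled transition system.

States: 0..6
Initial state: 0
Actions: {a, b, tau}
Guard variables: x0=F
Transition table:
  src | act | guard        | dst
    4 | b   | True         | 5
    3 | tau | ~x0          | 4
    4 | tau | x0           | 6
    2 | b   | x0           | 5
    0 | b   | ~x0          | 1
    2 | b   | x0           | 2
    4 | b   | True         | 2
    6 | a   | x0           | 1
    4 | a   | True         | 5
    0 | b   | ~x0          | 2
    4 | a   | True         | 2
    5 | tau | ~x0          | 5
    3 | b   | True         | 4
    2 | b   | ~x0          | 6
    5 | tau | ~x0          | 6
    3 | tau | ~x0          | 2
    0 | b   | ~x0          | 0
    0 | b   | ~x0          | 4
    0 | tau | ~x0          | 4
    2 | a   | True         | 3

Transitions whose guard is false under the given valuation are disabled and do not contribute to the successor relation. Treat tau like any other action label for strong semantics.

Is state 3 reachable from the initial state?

After dropping false guards: 16 live edges.
Layer 0: {0}
Layer 1: {1,2,4}  cumulative {0,1,2,4}
Layer 2: {3,5,6}  cumulative {0,1,2,3,4,5,6}
Reachable = {0,1,2,3,4,5,6}
trace reaching 3: b·a

Answer: REACHABLE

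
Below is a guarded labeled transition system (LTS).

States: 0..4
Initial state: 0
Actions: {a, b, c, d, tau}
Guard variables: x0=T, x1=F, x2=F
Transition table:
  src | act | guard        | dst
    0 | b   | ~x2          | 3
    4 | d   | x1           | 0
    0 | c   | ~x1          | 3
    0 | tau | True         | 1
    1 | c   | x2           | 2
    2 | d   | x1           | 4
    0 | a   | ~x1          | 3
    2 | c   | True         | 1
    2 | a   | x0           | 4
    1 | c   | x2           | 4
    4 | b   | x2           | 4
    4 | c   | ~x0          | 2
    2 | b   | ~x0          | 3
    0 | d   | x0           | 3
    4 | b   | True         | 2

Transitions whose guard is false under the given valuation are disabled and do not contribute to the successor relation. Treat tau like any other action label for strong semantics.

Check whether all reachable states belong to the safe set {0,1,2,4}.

Inv-set: {0,1,2,4}
Reach set: {0,1,3}
  0: safe
  1: safe
  3: outside
counterexample path to 3: b

Answer: INVARIANT VIOLATED at state 3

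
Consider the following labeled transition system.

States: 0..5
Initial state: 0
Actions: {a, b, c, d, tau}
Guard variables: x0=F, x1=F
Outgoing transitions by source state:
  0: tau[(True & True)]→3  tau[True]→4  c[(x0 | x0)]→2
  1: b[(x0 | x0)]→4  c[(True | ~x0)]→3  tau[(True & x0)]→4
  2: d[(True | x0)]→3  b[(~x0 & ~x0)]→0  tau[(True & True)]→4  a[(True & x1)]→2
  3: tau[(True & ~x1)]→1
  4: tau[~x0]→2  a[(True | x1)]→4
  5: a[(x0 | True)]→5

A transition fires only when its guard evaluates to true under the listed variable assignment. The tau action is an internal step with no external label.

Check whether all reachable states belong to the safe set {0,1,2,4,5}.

Answer: INVARIANT VIOLATED at state 3

Trace:
Allowed set {0,1,2,4,5}
Reach set: {0,1,2,3,4}
  0: ✓
  1: ✓
  2: ✓
  3: outside
  4: ✓
witness against invariant: tau → 3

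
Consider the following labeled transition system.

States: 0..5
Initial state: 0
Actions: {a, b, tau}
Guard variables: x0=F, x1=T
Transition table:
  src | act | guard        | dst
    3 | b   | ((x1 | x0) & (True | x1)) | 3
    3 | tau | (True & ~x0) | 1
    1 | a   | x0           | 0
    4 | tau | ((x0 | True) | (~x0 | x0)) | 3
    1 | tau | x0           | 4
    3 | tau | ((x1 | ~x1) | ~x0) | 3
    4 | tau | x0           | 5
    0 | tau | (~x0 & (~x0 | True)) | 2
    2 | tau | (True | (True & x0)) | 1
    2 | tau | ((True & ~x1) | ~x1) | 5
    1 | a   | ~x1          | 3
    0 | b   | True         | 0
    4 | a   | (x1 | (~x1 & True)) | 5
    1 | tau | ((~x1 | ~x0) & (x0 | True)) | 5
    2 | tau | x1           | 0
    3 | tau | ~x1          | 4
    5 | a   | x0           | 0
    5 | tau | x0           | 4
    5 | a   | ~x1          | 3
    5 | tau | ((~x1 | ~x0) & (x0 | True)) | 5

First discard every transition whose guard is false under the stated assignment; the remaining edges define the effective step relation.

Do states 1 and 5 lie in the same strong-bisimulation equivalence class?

Refine partition for ~:
  round 0: {{0,1,2,3,4,5}}
  round 1: {{0,3},{1,2,5},{4}}
  round 2: {{0},{1,5},{2},{3},{4}}
stable after 3 split(s): 5 block(s)
[1]={1,5}  [5]={1,5}

Answer: BISIMILAR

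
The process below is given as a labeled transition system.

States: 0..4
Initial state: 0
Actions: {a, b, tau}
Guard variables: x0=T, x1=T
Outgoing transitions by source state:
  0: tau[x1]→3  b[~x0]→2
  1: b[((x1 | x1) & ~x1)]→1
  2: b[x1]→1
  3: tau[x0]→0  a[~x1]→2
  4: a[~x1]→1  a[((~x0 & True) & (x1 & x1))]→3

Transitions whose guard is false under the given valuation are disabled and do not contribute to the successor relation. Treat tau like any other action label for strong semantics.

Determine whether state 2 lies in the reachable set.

Answer: UNREACHABLE

Analysis:
3 transition(s) survive guard evaluation.
Layer 0: {0}
Layer 1: {3}  now seen {0,3}
R = {0,3}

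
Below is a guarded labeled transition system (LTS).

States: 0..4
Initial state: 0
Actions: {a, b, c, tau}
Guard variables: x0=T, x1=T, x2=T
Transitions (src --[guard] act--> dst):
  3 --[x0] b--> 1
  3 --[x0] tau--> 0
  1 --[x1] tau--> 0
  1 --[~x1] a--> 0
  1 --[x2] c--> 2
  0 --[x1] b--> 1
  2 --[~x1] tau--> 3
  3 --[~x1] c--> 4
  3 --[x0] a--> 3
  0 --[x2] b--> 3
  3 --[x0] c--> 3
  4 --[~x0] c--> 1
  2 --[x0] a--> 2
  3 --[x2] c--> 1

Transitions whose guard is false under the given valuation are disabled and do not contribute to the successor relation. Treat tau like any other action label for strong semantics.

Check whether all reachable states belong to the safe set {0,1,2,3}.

Answer: INVARIANT HOLDS

Working:
Allowed set {0,1,2,3}
Reach set: {0,1,2,3}
  0: ok
  1: ok
  2: ok
  3: ok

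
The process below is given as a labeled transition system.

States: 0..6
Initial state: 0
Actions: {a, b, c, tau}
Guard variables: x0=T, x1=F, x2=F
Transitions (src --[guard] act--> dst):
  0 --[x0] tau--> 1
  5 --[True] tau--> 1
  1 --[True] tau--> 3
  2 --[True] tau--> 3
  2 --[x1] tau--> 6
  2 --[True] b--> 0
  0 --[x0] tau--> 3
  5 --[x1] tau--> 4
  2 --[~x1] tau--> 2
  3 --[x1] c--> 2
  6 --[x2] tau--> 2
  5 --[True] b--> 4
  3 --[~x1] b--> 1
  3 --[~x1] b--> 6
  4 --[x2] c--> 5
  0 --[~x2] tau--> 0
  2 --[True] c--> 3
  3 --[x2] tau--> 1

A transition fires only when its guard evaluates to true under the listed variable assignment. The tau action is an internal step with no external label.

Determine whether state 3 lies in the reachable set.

12 transition(s) survive guard evaluation.
depth 0: {0}
depth 1: {1,3}  now seen {0,1,3}
depth 2: {6}  now seen {0,1,3,6}
Reachable = {0,1,3,6}
trace reaching 3: tau

Answer: REACHABLE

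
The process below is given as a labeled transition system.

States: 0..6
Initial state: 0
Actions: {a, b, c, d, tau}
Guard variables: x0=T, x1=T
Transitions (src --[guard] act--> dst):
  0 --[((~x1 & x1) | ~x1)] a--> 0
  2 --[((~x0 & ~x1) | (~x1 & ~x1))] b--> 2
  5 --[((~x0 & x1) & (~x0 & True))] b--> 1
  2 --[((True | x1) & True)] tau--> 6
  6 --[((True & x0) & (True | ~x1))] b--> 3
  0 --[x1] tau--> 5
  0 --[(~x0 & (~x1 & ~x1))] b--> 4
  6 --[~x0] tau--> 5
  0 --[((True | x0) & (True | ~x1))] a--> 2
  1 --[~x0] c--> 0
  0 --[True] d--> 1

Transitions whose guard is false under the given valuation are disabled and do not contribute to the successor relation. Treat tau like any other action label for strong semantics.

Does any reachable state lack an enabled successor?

Answer: DEADLOCK at state 1

Working:
Reachable = {0,1,2,3,5,6}
  0: a→2  d→1  tau→5  [3 exit(s)]
  1: ∅  [STUCK]
  2: tau→6  [1 exit(s)]
  3: ∅  [STUCK]
  5: ∅  [STUCK]
  6: b→3  [1 exit(s)]
witness 1: d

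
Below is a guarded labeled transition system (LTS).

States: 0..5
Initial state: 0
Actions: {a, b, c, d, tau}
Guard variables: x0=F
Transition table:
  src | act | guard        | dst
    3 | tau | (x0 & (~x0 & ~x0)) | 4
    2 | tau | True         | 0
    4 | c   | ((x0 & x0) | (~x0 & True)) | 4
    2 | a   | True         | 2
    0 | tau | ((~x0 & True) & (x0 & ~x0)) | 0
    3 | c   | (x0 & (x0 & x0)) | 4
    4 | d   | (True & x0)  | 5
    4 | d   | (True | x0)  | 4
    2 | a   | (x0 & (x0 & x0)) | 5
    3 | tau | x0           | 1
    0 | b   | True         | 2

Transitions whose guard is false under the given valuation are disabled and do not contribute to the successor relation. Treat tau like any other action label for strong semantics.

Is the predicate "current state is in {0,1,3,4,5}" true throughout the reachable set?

Answer: INVARIANT VIOLATED at state 2

Trace:
Inv-set: {0,1,3,4,5}
Reachable = {0,2}
  0: ok
  2: ✗ unsafe
counterexample path to 2: b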